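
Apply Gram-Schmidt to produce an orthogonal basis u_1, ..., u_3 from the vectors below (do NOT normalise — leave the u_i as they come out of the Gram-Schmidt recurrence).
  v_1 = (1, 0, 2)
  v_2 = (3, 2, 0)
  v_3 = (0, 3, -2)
Orthogonal basis:
  u_1 = (1, 0, 2)
  u_2 = (12/5, 2, -6/5)
  u_3 = (-1, 3/2, 1/2)

Apply the Gram-Schmidt recurrence
  u_1 = v_1
  u_i = v_i − Σ_{j<i} ((v_i · u_j) / (u_j · u_j)) · u_j.

Step by step this gives:
  u_1 = (1, 0, 2)
  u_2 = (12/5, 2, -6/5)
  u_3 = (-1, 3/2, 1/2)

Orthogonality check:
  u_2 · u_1 = 0 (should be 0)
  u_3 · u_1 = 0 (should be 0)
  u_3 · u_2 = 0 (should be 0)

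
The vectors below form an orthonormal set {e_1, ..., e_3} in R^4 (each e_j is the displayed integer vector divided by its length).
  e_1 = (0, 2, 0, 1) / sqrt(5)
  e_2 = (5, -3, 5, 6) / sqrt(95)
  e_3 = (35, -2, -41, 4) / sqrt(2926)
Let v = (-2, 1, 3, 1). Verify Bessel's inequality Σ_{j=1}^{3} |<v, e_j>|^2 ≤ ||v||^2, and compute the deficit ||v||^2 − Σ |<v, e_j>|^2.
Σ |<v, e_j>|^2 = 2301/154; ||v||^2 = 15; deficit = 9/154

Write each e_j = u_j / sqrt(<u_j, u_j>) where u_j is the displayed integer vector. Then <v, e_j> = <v, u_j> / sqrt(<u_j, u_j>), so |<v, e_j>|^2 = <v, u_j>^2 / <u_j, u_j>.
Coefficients: <v, e_1> = 3/sqrt(5), <v, e_2> = 8/sqrt(95), <v, e_3> = -191/sqrt(2926).
Square and sum: Σ |<v, e_j>|^2 = 2301/154.
Compute ||v||^2 = v·v = 15.
Deficit = 15 − 2301/154 = 9/154 ≥ 0, confirming Bessel's inequality. (The deficit equals ||v − Σ <v,e_j> e_j||^2, the squared distance from v to span{e_j}.)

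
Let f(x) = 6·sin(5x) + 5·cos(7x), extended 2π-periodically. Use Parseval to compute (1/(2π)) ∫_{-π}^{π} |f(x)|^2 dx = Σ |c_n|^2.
Σ |c_n|^2 = 61/2

Expand |f|^2 and use orthogonality of {sin(nx), cos(mx)} on [-π, π]:
  ∫_{-π}^{π} sin(nx)^2 dx = π, ∫ cos(mx)^2 dx = π, and cross terms integrate to 0.
So ∫_{-π}^{π} f(x)^2 dx = 6^2 · π + 5^2 · π = (36 + 25)π.
Divide by 2π: (36 + 25)/2 = 61/2.
By Parseval, this equals Σ |c_n|^2.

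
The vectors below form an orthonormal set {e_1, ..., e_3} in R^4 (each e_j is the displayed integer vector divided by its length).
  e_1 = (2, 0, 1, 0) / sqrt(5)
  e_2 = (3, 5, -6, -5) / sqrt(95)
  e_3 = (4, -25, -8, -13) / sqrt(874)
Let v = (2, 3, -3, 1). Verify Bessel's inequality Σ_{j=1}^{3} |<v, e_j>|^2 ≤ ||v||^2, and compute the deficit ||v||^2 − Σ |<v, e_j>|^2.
Σ |<v, e_j>|^2 = 367/23; ||v||^2 = 23; deficit = 162/23

Write each e_j = u_j / sqrt(<u_j, u_j>) where u_j is the displayed integer vector. Then <v, e_j> = <v, u_j> / sqrt(<u_j, u_j>), so |<v, e_j>|^2 = <v, u_j>^2 / <u_j, u_j>.
Coefficients: <v, e_1> = 1/sqrt(5), <v, e_2> = 34/sqrt(95), <v, e_3> = -56/sqrt(874).
Square and sum: Σ |<v, e_j>|^2 = 367/23.
Compute ||v||^2 = v·v = 23.
Deficit = 23 − 367/23 = 162/23 ≥ 0, confirming Bessel's inequality. (The deficit equals ||v − Σ <v,e_j> e_j||^2, the squared distance from v to span{e_j}.)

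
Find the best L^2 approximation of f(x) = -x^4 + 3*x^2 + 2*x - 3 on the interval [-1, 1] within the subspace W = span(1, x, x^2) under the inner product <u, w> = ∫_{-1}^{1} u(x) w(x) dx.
g(x) = 15*x^2/7 + 2*x - 102/35

The best approximation g ∈ W is the orthogonal projection of f onto W. Writing g = a_0 + a_1 x + a_2 x^2, the coefficients solve the normal equations G · a = b where
  G_{ij} = <φ_i, φ_j> and b_i = <f, φ_i>, with φ_0 = 1, φ_1 = x, φ_2 = x^2.
G =
  [2, 0, 2/3]
  [0, 2/3, 0]
  [2/3, 0, 2/5],
b = (-22/5, 4/3, -38/35).
Solving gives a_0 = -102/35, a_1 = 2, a_2 = 15/7, so
  g(x) = 15*x^2/7 + 2*x - 102/35.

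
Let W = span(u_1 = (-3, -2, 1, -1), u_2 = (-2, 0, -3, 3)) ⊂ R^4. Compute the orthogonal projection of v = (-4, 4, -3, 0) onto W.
proj_W(v) = (-96/55, -2/15, -743/330, 743/330)

Set up U = [u_1 | ... | u_2] ∈ R^(4×2). The projector onto W = col(U) is P = U (U^T U)^(-1) U^T.
Compute U^T U =
  [15, 0]
  [0, 22],
and U^T v = (1, 17).
Solve U^T U · c = U^T v for the coefficients: c = (1/15, 17/22). The projection is proj_W(v) = U c.
Check: (v - proj_W(v)) · u_1 = 0  (should be 0).
Check: (v - proj_W(v)) · u_2 = 0  (should be 0).
Result: proj_W(v) = (-96/55, -2/15, -743/330, 743/330).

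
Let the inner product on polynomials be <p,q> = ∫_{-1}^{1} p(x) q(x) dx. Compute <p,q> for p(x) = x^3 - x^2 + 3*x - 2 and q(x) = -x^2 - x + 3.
<p,q> = -44/3

Expand the product: p(x)·q(x) = -x^5 + x^3 - 4*x^2 + 11*x - 6.
∫_{-1}^{1} of each monomial x^k gives [2/(k+1) if k even, 0 if k odd]. Integrating term-by-term (or equivalently evaluating the antiderivative F(x) = -x^6/6 + x^4/4 - 4*x^3/3 + 11*x^2/2 - 6*x at the endpoints):
  F(1) − F(−1) = -7/4 − (155/12) = -44/3.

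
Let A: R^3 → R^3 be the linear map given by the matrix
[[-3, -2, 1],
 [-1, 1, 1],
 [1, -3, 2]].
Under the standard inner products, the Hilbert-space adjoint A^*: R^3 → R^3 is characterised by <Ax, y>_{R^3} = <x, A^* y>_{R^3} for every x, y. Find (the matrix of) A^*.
A^* = A^T =
[[-3, -1, 1],
 [-2, 1, -3],
 [1, 1, 2]]

For real matrices with standard dot products, the defining identity <Ax, y> = <x, A^* y> gives (Ax)^T y = x^T (A^*) y, i.e. x^T A^T y = x^T (A^*) y. Since this holds for all x, y, we must have A^* = A^T. Therefore
A^* =
[[-3, -1, 1],
 [-2, 1, -3],
 [1, 1, 2]].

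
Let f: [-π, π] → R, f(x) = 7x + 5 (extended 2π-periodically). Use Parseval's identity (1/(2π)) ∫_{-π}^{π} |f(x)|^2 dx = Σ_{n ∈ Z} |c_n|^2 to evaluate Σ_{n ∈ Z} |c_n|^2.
Σ |c_n|^2 = 49π^2/3 + 25

Expand and integrate term by term over [-π, π]:
  ∫ (7x)^2 dx = 49·(2π^3/3); ∫ 2·7·(5)·x dx = 0 (odd integrand); ∫ 5^2 dx = 25·2π.
So (1/(2π)) ∫_{-π}^{π} (7x + 5)^2 dx = 49π^2/3 + 25 = 49π^2/3 + 25.
Parseval ⇒ Σ |c_n|^2 = 49π^2/3 + 25.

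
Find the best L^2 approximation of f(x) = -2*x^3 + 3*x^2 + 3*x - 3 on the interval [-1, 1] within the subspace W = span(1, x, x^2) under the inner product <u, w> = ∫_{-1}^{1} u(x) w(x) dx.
g(x) = 3*x^2 + 9*x/5 - 3

The best approximation g ∈ W is the orthogonal projection of f onto W. Writing g = a_0 + a_1 x + a_2 x^2, the coefficients solve the normal equations G · a = b where
  G_{ij} = <φ_i, φ_j> and b_i = <f, φ_i>, with φ_0 = 1, φ_1 = x, φ_2 = x^2.
G =
  [2, 0, 2/3]
  [0, 2/3, 0]
  [2/3, 0, 2/5],
b = (-4, 6/5, -4/5).
Solving gives a_0 = -3, a_1 = 9/5, a_2 = 3, so
  g(x) = 3*x^2 + 9*x/5 - 3.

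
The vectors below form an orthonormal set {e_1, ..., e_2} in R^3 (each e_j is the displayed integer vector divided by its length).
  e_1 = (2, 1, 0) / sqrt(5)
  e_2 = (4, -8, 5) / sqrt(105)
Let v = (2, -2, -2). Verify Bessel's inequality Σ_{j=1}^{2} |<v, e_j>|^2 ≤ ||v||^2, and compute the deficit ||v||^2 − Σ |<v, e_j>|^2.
Σ |<v, e_j>|^2 = 8/3; ||v||^2 = 12; deficit = 28/3

Write each e_j = u_j / sqrt(<u_j, u_j>) where u_j is the displayed integer vector. Then <v, e_j> = <v, u_j> / sqrt(<u_j, u_j>), so |<v, e_j>|^2 = <v, u_j>^2 / <u_j, u_j>.
Coefficients: <v, e_1> = 2/sqrt(5), <v, e_2> = 14/sqrt(105).
Square and sum: Σ |<v, e_j>|^2 = 8/3.
Compute ||v||^2 = v·v = 12.
Deficit = 12 − 8/3 = 28/3 ≥ 0, confirming Bessel's inequality. (The deficit equals ||v − Σ <v,e_j> e_j||^2, the squared distance from v to span{e_j}.)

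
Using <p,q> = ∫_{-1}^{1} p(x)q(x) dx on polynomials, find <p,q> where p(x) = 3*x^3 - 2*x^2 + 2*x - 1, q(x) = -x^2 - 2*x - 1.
<p,q> = -4/15

Expand the product: p(x)·q(x) = -3*x^5 - 4*x^4 - x^3 - x^2 + 1.
∫_{-1}^{1} of each monomial x^k gives [2/(k+1) if k even, 0 if k odd]. Integrating term-by-term (or equivalently evaluating the antiderivative F(x) = -x^6/2 - 4*x^5/5 - x^4/4 - x^3/3 + x at the endpoints):
  F(1) − F(−1) = -53/60 − (-37/60) = -4/15.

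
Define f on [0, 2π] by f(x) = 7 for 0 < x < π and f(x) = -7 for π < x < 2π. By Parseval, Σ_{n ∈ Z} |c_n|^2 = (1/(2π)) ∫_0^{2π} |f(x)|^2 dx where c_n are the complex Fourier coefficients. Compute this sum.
Σ |c_n|^2 = 49

Parseval equates the L^2 energy of f (normalised by 1/(2π)) with the ℓ^2 sum of its Fourier coefficients: (1/(2π)) ∫_0^{2π} |f|^2 = Σ |c_n|^2.
Compute the left side: (1/(2π)) [∫_0^π 7^2 dx + ∫_π^{2π} (-7)^2 dx] = (1/(2π)) · (49π + 49π) = (49 + 49)/2 = 49.
So Σ_{n ∈ Z} |c_n|^2 = 49.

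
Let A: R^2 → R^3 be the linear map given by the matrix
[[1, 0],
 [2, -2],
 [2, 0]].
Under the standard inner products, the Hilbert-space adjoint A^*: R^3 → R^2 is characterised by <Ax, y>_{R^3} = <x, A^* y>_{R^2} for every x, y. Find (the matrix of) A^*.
A^* = A^T =
[[1, 2, 2],
 [0, -2, 0]]

For real matrices with standard dot products, the defining identity <Ax, y> = <x, A^* y> gives (Ax)^T y = x^T (A^*) y, i.e. x^T A^T y = x^T (A^*) y. Since this holds for all x, y, we must have A^* = A^T. Therefore
A^* =
[[1, 2, 2],
 [0, -2, 0]].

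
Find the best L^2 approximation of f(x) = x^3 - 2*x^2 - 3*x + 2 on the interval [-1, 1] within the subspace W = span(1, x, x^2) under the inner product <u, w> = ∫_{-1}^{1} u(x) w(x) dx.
g(x) = -2*x^2 - 12*x/5 + 2

The best approximation g ∈ W is the orthogonal projection of f onto W. Writing g = a_0 + a_1 x + a_2 x^2, the coefficients solve the normal equations G · a = b where
  G_{ij} = <φ_i, φ_j> and b_i = <f, φ_i>, with φ_0 = 1, φ_1 = x, φ_2 = x^2.
G =
  [2, 0, 2/3]
  [0, 2/3, 0]
  [2/3, 0, 2/5],
b = (8/3, -8/5, 8/15).
Solving gives a_0 = 2, a_1 = -12/5, a_2 = -2, so
  g(x) = -2*x^2 - 12*x/5 + 2.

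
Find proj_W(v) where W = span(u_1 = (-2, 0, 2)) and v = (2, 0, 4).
proj_W(v) = (-1, 0, 1)

Set up U = [u_1 | ... | u_1] ∈ R^(3×1). The projector onto W = col(U) is P = U (U^T U)^(-1) U^T.
Compute U^T U =
  [8],
and U^T v = (4).
Solve U^T U · c = U^T v for the coefficients: c = (1/2). The projection is proj_W(v) = U c.
Check: (v - proj_W(v)) · u_1 = 0  (should be 0).
Result: proj_W(v) = (-1, 0, 1).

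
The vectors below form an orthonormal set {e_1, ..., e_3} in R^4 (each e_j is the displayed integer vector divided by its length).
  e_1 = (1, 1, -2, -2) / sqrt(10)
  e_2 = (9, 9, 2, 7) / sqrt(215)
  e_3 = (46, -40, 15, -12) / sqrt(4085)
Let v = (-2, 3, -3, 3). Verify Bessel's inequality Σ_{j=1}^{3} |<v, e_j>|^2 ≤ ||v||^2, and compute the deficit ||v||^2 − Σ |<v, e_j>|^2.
Σ |<v, e_j>|^2 = 4521/190; ||v||^2 = 31; deficit = 1369/190

Write each e_j = u_j / sqrt(<u_j, u_j>) where u_j is the displayed integer vector. Then <v, e_j> = <v, u_j> / sqrt(<u_j, u_j>), so |<v, e_j>|^2 = <v, u_j>^2 / <u_j, u_j>.
Coefficients: <v, e_1> = 1/sqrt(10), <v, e_2> = 24/sqrt(215), <v, e_3> = -293/sqrt(4085).
Square and sum: Σ |<v, e_j>|^2 = 4521/190.
Compute ||v||^2 = v·v = 31.
Deficit = 31 − 4521/190 = 1369/190 ≥ 0, confirming Bessel's inequality. (The deficit equals ||v − Σ <v,e_j> e_j||^2, the squared distance from v to span{e_j}.)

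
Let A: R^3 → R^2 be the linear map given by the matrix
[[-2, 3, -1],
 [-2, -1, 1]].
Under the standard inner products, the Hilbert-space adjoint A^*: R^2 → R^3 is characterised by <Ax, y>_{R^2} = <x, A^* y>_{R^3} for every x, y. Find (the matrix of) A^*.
A^* = A^T =
[[-2, -2],
 [3, -1],
 [-1, 1]]

For real matrices with standard dot products, the defining identity <Ax, y> = <x, A^* y> gives (Ax)^T y = x^T (A^*) y, i.e. x^T A^T y = x^T (A^*) y. Since this holds for all x, y, we must have A^* = A^T. Therefore
A^* =
[[-2, -2],
 [3, -1],
 [-1, 1]].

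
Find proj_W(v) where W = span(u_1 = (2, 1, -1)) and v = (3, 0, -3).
proj_W(v) = (3, 3/2, -3/2)

Set up U = [u_1 | ... | u_1] ∈ R^(3×1). The projector onto W = col(U) is P = U (U^T U)^(-1) U^T.
Compute U^T U =
  [6],
and U^T v = (9).
Solve U^T U · c = U^T v for the coefficients: c = (3/2). The projection is proj_W(v) = U c.
Check: (v - proj_W(v)) · u_1 = 0  (should be 0).
Result: proj_W(v) = (3, 3/2, -3/2).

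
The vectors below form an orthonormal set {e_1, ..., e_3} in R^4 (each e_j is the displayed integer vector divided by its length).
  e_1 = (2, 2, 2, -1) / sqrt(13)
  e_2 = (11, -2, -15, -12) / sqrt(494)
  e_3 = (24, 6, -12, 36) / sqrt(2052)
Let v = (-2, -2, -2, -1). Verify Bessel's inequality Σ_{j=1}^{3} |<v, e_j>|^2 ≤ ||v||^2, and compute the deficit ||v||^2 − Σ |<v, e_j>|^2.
Σ |<v, e_j>|^2 = 13; ||v||^2 = 13; deficit = 0

Write each e_j = u_j / sqrt(<u_j, u_j>) where u_j is the displayed integer vector. Then <v, e_j> = <v, u_j> / sqrt(<u_j, u_j>), so |<v, e_j>|^2 = <v, u_j>^2 / <u_j, u_j>.
Coefficients: <v, e_1> = -11/sqrt(13), <v, e_2> = 24/sqrt(494), <v, e_3> = -72/sqrt(2052).
Square and sum: Σ |<v, e_j>|^2 = 13.
Compute ||v||^2 = v·v = 13.
Deficit = 13 − 13 = 0 ≥ 0, confirming Bessel's inequality. (The deficit equals ||v − Σ <v,e_j> e_j||^2, the squared distance from v to span{e_j}.)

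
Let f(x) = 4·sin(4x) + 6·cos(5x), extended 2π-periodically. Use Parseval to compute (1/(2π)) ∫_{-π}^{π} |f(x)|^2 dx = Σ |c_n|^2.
Σ |c_n|^2 = 26

Expand |f|^2 and use orthogonality of {sin(nx), cos(mx)} on [-π, π]:
  ∫_{-π}^{π} sin(nx)^2 dx = π, ∫ cos(mx)^2 dx = π, and cross terms integrate to 0.
So ∫_{-π}^{π} f(x)^2 dx = 4^2 · π + 6^2 · π = (16 + 36)π.
Divide by 2π: (16 + 36)/2 = 26.
By Parseval, this equals Σ |c_n|^2.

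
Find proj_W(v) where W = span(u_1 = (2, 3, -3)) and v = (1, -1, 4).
proj_W(v) = (-13/11, -39/22, 39/22)

Set up U = [u_1 | ... | u_1] ∈ R^(3×1). The projector onto W = col(U) is P = U (U^T U)^(-1) U^T.
Compute U^T U =
  [22],
and U^T v = (-13).
Solve U^T U · c = U^T v for the coefficients: c = (-13/22). The projection is proj_W(v) = U c.
Check: (v - proj_W(v)) · u_1 = 0  (should be 0).
Result: proj_W(v) = (-13/11, -39/22, 39/22).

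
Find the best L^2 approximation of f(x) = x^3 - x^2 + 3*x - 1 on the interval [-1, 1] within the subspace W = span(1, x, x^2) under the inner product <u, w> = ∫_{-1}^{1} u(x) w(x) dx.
g(x) = -x^2 + 18*x/5 - 1

The best approximation g ∈ W is the orthogonal projection of f onto W. Writing g = a_0 + a_1 x + a_2 x^2, the coefficients solve the normal equations G · a = b where
  G_{ij} = <φ_i, φ_j> and b_i = <f, φ_i>, with φ_0 = 1, φ_1 = x, φ_2 = x^2.
G =
  [2, 0, 2/3]
  [0, 2/3, 0]
  [2/3, 0, 2/5],
b = (-8/3, 12/5, -16/15).
Solving gives a_0 = -1, a_1 = 18/5, a_2 = -1, so
  g(x) = -x^2 + 18*x/5 - 1.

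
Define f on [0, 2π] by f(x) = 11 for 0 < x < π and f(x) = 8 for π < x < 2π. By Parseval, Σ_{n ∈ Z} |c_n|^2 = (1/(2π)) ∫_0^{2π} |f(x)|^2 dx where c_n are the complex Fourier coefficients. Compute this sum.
Σ |c_n|^2 = 185/2

Parseval equates the L^2 energy of f (normalised by 1/(2π)) with the ℓ^2 sum of its Fourier coefficients: (1/(2π)) ∫_0^{2π} |f|^2 = Σ |c_n|^2.
Compute the left side: (1/(2π)) [∫_0^π 11^2 dx + ∫_π^{2π} 8^2 dx] = (1/(2π)) · (121π + 64π) = (121 + 64)/2 = 185/2.
So Σ_{n ∈ Z} |c_n|^2 = 185/2.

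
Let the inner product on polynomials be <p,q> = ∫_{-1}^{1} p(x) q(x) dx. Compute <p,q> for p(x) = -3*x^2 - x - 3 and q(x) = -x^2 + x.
<p,q> = 38/15

Expand the product: p(x)·q(x) = 3*x^4 - 2*x^3 + 2*x^2 - 3*x.
∫_{-1}^{1} of each monomial x^k gives [2/(k+1) if k even, 0 if k odd]. Integrating term-by-term (or equivalently evaluating the antiderivative F(x) = 3*x^5/5 - x^4/2 + 2*x^3/3 - 3*x^2/2 at the endpoints):
  F(1) − F(−1) = -11/15 − (-49/15) = 38/15.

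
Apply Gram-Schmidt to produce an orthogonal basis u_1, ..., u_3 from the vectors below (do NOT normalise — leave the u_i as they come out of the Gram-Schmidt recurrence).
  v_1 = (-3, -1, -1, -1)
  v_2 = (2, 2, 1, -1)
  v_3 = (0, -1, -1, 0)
Orthogonal basis:
  u_1 = (-3, -1, -1, -1)
  u_2 = (0, 4/3, 1/3, -5/3)
  u_3 = (1/2, -5/14, -5/7, -3/7)

Apply the Gram-Schmidt recurrence
  u_1 = v_1
  u_i = v_i − Σ_{j<i} ((v_i · u_j) / (u_j · u_j)) · u_j.

Step by step this gives:
  u_1 = (-3, -1, -1, -1)
  u_2 = (0, 4/3, 1/3, -5/3)
  u_3 = (1/2, -5/14, -5/7, -3/7)

Orthogonality check:
  u_2 · u_1 = 0 (should be 0)
  u_3 · u_1 = 0 (should be 0)
  u_3 · u_2 = 0 (should be 0)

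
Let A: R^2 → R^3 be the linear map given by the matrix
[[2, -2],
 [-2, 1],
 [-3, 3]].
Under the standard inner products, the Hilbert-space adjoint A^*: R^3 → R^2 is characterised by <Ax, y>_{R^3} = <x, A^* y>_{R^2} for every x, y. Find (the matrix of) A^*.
A^* = A^T =
[[2, -2, -3],
 [-2, 1, 3]]

For real matrices with standard dot products, the defining identity <Ax, y> = <x, A^* y> gives (Ax)^T y = x^T (A^*) y, i.e. x^T A^T y = x^T (A^*) y. Since this holds for all x, y, we must have A^* = A^T. Therefore
A^* =
[[2, -2, -3],
 [-2, 1, 3]].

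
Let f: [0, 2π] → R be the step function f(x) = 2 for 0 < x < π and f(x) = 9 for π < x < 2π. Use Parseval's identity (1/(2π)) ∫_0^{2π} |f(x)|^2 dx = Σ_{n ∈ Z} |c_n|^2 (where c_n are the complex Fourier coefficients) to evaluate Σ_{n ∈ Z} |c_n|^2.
Σ |c_n|^2 = 85/2

Parseval equates the L^2 energy of f (normalised by 1/(2π)) with the ℓ^2 sum of its Fourier coefficients: (1/(2π)) ∫_0^{2π} |f|^2 = Σ |c_n|^2.
Compute the left side: (1/(2π)) [∫_0^π 2^2 dx + ∫_π^{2π} 9^2 dx] = (1/(2π)) · (4π + 81π) = (4 + 81)/2 = 85/2.
So Σ_{n ∈ Z} |c_n|^2 = 85/2.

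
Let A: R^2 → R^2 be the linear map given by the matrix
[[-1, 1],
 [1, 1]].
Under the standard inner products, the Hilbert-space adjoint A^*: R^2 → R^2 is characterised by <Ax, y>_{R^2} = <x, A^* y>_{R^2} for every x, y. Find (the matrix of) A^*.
A^* = A^T =
[[-1, 1],
 [1, 1]]

For real matrices with standard dot products, the defining identity <Ax, y> = <x, A^* y> gives (Ax)^T y = x^T (A^*) y, i.e. x^T A^T y = x^T (A^*) y. Since this holds for all x, y, we must have A^* = A^T. Therefore
A^* =
[[-1, 1],
 [1, 1]].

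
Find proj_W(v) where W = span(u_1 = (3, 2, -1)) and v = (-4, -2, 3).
proj_W(v) = (-57/14, -19/7, 19/14)

Set up U = [u_1 | ... | u_1] ∈ R^(3×1). The projector onto W = col(U) is P = U (U^T U)^(-1) U^T.
Compute U^T U =
  [14],
and U^T v = (-19).
Solve U^T U · c = U^T v for the coefficients: c = (-19/14). The projection is proj_W(v) = U c.
Check: (v - proj_W(v)) · u_1 = 0  (should be 0).
Result: proj_W(v) = (-57/14, -19/7, 19/14).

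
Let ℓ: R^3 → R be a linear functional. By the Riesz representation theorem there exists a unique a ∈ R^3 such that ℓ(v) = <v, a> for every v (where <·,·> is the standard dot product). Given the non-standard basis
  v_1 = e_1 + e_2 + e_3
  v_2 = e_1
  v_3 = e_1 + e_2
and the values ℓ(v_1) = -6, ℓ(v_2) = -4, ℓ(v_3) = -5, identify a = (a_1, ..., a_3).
a = (-4, -1, -1)

Write a = (a_1, ..., a_3) in the standard basis. For each basis vector v_i, ℓ(v_i) = <v_i, a> is a linear equation in the a_j's. Collect the n equations into a matrix system V a = ℓ, where row i of V is v_i (expressed in the standard basis). Since V is invertible (lower-triangular with 1s on the diagonal, up to permutation), solve by back-substitution:
  V =
[[1, 1, 1],
 [1, 0, 0],
 [1, 1, 0]]
  V a = (-6, -4, -5)
Solving gives a = (-4, -1, -1).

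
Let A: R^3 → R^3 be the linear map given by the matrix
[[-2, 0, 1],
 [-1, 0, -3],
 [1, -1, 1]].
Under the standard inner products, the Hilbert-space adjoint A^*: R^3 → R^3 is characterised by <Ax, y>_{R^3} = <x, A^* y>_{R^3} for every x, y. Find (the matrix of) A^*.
A^* = A^T =
[[-2, -1, 1],
 [0, 0, -1],
 [1, -3, 1]]

For real matrices with standard dot products, the defining identity <Ax, y> = <x, A^* y> gives (Ax)^T y = x^T (A^*) y, i.e. x^T A^T y = x^T (A^*) y. Since this holds for all x, y, we must have A^* = A^T. Therefore
A^* =
[[-2, -1, 1],
 [0, 0, -1],
 [1, -3, 1]].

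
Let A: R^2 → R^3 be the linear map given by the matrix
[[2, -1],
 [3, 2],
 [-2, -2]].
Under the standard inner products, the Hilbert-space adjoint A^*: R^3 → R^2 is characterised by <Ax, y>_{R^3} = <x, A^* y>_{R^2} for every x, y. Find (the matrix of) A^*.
A^* = A^T =
[[2, 3, -2],
 [-1, 2, -2]]

For real matrices with standard dot products, the defining identity <Ax, y> = <x, A^* y> gives (Ax)^T y = x^T (A^*) y, i.e. x^T A^T y = x^T (A^*) y. Since this holds for all x, y, we must have A^* = A^T. Therefore
A^* =
[[2, 3, -2],
 [-1, 2, -2]].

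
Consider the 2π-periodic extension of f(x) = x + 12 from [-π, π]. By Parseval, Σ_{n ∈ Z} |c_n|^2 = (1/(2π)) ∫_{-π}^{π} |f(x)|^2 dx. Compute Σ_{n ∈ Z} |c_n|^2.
Σ |c_n|^2 = π^2/3 + 144

Expand and integrate term by term over [-π, π]:
  ∫ (x)^2 dx = 1·(2π^3/3); ∫ 2·1·(12)·x dx = 0 (odd integrand); ∫ 12^2 dx = 144·2π.
So (1/(2π)) ∫_{-π}^{π} (x + 12)^2 dx = 1π^2/3 + 144 = π^2/3 + 144.
Parseval ⇒ Σ |c_n|^2 = π^2/3 + 144.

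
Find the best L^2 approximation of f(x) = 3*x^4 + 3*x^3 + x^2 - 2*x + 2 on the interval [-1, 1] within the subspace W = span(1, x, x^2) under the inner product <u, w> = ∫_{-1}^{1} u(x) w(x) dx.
g(x) = 25*x^2/7 - x/5 + 61/35

The best approximation g ∈ W is the orthogonal projection of f onto W. Writing g = a_0 + a_1 x + a_2 x^2, the coefficients solve the normal equations G · a = b where
  G_{ij} = <φ_i, φ_j> and b_i = <f, φ_i>, with φ_0 = 1, φ_1 = x, φ_2 = x^2.
G =
  [2, 0, 2/3]
  [0, 2/3, 0]
  [2/3, 0, 2/5],
b = (88/15, -2/15, 272/105).
Solving gives a_0 = 61/35, a_1 = -1/5, a_2 = 25/7, so
  g(x) = 25*x^2/7 - x/5 + 61/35.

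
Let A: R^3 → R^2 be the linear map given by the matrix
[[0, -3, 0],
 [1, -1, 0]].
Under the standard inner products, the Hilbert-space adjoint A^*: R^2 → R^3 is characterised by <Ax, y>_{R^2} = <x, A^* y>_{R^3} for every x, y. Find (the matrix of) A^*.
A^* = A^T =
[[0, 1],
 [-3, -1],
 [0, 0]]

For real matrices with standard dot products, the defining identity <Ax, y> = <x, A^* y> gives (Ax)^T y = x^T (A^*) y, i.e. x^T A^T y = x^T (A^*) y. Since this holds for all x, y, we must have A^* = A^T. Therefore
A^* =
[[0, 1],
 [-3, -1],
 [0, 0]].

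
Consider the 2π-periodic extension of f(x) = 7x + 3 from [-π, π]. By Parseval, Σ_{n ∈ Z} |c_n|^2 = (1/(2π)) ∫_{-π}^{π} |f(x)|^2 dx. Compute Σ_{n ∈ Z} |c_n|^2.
Σ |c_n|^2 = 49π^2/3 + 9

Expand and integrate term by term over [-π, π]:
  ∫ (7x)^2 dx = 49·(2π^3/3); ∫ 2·7·(3)·x dx = 0 (odd integrand); ∫ 3^2 dx = 9·2π.
So (1/(2π)) ∫_{-π}^{π} (7x + 3)^2 dx = 49π^2/3 + 9 = 49π^2/3 + 9.
Parseval ⇒ Σ |c_n|^2 = 49π^2/3 + 9.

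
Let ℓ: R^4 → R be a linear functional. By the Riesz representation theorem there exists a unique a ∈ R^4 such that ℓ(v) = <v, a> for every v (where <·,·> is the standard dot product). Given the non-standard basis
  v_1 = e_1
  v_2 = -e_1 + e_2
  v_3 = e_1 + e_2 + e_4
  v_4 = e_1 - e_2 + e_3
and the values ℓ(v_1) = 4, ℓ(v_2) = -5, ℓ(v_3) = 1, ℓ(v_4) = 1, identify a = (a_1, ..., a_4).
a = (4, -1, -4, -2)

Write a = (a_1, ..., a_4) in the standard basis. For each basis vector v_i, ℓ(v_i) = <v_i, a> is a linear equation in the a_j's. Collect the n equations into a matrix system V a = ℓ, where row i of V is v_i (expressed in the standard basis). Since V is invertible (lower-triangular with 1s on the diagonal, up to permutation), solve by back-substitution:
  V =
[[1, 0, 0, 0],
 [-1, 1, 0, 0],
 [1, 1, 0, 1],
 [1, -1, 1, 0]]
  V a = (4, -5, 1, 1)
Solving gives a = (4, -1, -4, -2).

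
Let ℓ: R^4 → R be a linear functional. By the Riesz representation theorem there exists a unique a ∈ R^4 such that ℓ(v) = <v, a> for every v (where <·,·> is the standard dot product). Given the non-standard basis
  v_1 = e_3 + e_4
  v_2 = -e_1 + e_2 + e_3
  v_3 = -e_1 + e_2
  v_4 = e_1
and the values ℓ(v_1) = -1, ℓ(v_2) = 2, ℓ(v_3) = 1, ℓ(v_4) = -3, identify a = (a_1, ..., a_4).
a = (-3, -2, 1, -2)

Write a = (a_1, ..., a_4) in the standard basis. For each basis vector v_i, ℓ(v_i) = <v_i, a> is a linear equation in the a_j's. Collect the n equations into a matrix system V a = ℓ, where row i of V is v_i (expressed in the standard basis). Since V is invertible (lower-triangular with 1s on the diagonal, up to permutation), solve by back-substitution:
  V =
[[0, 0, 1, 1],
 [-1, 1, 1, 0],
 [-1, 1, 0, 0],
 [1, 0, 0, 0]]
  V a = (-1, 2, 1, -3)
Solving gives a = (-3, -2, 1, -2).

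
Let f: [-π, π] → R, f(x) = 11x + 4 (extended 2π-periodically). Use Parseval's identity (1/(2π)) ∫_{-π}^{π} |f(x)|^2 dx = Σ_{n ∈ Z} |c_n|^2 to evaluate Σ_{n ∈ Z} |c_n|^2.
Σ |c_n|^2 = 121π^2/3 + 16

Expand and integrate term by term over [-π, π]:
  ∫ (11x)^2 dx = 121·(2π^3/3); ∫ 2·11·(4)·x dx = 0 (odd integrand); ∫ 4^2 dx = 16·2π.
So (1/(2π)) ∫_{-π}^{π} (11x + 4)^2 dx = 121π^2/3 + 16 = 121π^2/3 + 16.
Parseval ⇒ Σ |c_n|^2 = 121π^2/3 + 16.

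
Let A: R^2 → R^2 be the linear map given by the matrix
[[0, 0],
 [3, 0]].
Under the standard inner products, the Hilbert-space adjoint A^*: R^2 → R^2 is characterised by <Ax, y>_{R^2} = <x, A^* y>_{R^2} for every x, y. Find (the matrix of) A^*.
A^* = A^T =
[[0, 3],
 [0, 0]]

For real matrices with standard dot products, the defining identity <Ax, y> = <x, A^* y> gives (Ax)^T y = x^T (A^*) y, i.e. x^T A^T y = x^T (A^*) y. Since this holds for all x, y, we must have A^* = A^T. Therefore
A^* =
[[0, 3],
 [0, 0]].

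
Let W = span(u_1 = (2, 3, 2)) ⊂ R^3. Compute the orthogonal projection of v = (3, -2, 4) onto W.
proj_W(v) = (16/17, 24/17, 16/17)

Set up U = [u_1 | ... | u_1] ∈ R^(3×1). The projector onto W = col(U) is P = U (U^T U)^(-1) U^T.
Compute U^T U =
  [17],
and U^T v = (8).
Solve U^T U · c = U^T v for the coefficients: c = (8/17). The projection is proj_W(v) = U c.
Check: (v - proj_W(v)) · u_1 = 0  (should be 0).
Result: proj_W(v) = (16/17, 24/17, 16/17).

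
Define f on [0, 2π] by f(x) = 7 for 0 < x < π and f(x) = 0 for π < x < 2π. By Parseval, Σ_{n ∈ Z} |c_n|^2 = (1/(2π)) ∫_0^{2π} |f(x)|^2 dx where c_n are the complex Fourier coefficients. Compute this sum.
Σ |c_n|^2 = 49/2

Parseval equates the L^2 energy of f (normalised by 1/(2π)) with the ℓ^2 sum of its Fourier coefficients: (1/(2π)) ∫_0^{2π} |f|^2 = Σ |c_n|^2.
Compute the left side: (1/(2π)) [∫_0^π 7^2 dx + ∫_π^{2π} 0^2 dx] = (1/(2π)) · (49π + 0π) = (49 + 0)/2 = 49/2.
So Σ_{n ∈ Z} |c_n|^2 = 49/2.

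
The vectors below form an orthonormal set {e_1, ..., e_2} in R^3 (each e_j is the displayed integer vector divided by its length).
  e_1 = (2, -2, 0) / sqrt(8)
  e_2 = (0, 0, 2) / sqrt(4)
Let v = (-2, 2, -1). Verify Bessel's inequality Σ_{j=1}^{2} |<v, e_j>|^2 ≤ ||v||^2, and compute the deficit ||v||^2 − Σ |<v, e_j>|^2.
Σ |<v, e_j>|^2 = 9; ||v||^2 = 9; deficit = 0

Write each e_j = u_j / sqrt(<u_j, u_j>) where u_j is the displayed integer vector. Then <v, e_j> = <v, u_j> / sqrt(<u_j, u_j>), so |<v, e_j>|^2 = <v, u_j>^2 / <u_j, u_j>.
Coefficients: <v, e_1> = -8/sqrt(8), <v, e_2> = -2/sqrt(4).
Square and sum: Σ |<v, e_j>|^2 = 9.
Compute ||v||^2 = v·v = 9.
Deficit = 9 − 9 = 0 ≥ 0, confirming Bessel's inequality. (The deficit equals ||v − Σ <v,e_j> e_j||^2, the squared distance from v to span{e_j}.)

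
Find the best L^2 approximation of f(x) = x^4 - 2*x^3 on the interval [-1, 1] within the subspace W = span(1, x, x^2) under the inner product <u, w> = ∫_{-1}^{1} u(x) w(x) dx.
g(x) = 6*x^2/7 - 6*x/5 - 3/35

The best approximation g ∈ W is the orthogonal projection of f onto W. Writing g = a_0 + a_1 x + a_2 x^2, the coefficients solve the normal equations G · a = b where
  G_{ij} = <φ_i, φ_j> and b_i = <f, φ_i>, with φ_0 = 1, φ_1 = x, φ_2 = x^2.
G =
  [2, 0, 2/3]
  [0, 2/3, 0]
  [2/3, 0, 2/5],
b = (2/5, -4/5, 2/7).
Solving gives a_0 = -3/35, a_1 = -6/5, a_2 = 6/7, so
  g(x) = 6*x^2/7 - 6*x/5 - 3/35.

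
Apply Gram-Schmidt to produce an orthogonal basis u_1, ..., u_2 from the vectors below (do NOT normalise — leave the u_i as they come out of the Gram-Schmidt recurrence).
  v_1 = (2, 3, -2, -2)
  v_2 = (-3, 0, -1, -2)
Orthogonal basis:
  u_1 = (2, 3, -2, -2)
  u_2 = (-3, 0, -1, -2)

Apply the Gram-Schmidt recurrence
  u_1 = v_1
  u_i = v_i − Σ_{j<i} ((v_i · u_j) / (u_j · u_j)) · u_j.

Step by step this gives:
  u_1 = (2, 3, -2, -2)
  u_2 = (-3, 0, -1, -2)

Orthogonality check:
  u_2 · u_1 = 0 (should be 0)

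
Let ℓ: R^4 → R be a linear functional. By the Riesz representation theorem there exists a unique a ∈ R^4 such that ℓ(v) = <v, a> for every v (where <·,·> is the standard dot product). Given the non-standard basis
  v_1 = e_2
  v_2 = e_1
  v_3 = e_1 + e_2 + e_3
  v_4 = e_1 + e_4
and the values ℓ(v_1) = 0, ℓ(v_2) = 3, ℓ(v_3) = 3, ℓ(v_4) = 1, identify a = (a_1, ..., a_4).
a = (3, 0, 0, -2)

Write a = (a_1, ..., a_4) in the standard basis. For each basis vector v_i, ℓ(v_i) = <v_i, a> is a linear equation in the a_j's. Collect the n equations into a matrix system V a = ℓ, where row i of V is v_i (expressed in the standard basis). Since V is invertible (lower-triangular with 1s on the diagonal, up to permutation), solve by back-substitution:
  V =
[[0, 1, 0, 0],
 [1, 0, 0, 0],
 [1, 1, 1, 0],
 [1, 0, 0, 1]]
  V a = (0, 3, 3, 1)
Solving gives a = (3, 0, 0, -2).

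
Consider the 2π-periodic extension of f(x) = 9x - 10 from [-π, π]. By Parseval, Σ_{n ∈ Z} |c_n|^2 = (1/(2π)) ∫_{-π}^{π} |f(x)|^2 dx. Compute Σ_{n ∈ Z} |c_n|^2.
Σ |c_n|^2 = 27π^2 + 100

Expand and integrate term by term over [-π, π]:
  ∫ (9x)^2 dx = 81·(2π^3/3); ∫ 2·9·(-10)·x dx = 0 (odd integrand); ∫ (-10)^2 dx = 100·2π.
So (1/(2π)) ∫_{-π}^{π} (9x - 10)^2 dx = 81π^2/3 + 100 = 27π^2 + 100.
Parseval ⇒ Σ |c_n|^2 = 27π^2 + 100.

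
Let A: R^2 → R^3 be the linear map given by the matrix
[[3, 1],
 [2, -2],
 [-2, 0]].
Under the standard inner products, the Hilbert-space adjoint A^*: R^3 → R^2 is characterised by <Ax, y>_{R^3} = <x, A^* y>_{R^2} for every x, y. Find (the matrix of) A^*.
A^* = A^T =
[[3, 2, -2],
 [1, -2, 0]]

For real matrices with standard dot products, the defining identity <Ax, y> = <x, A^* y> gives (Ax)^T y = x^T (A^*) y, i.e. x^T A^T y = x^T (A^*) y. Since this holds for all x, y, we must have A^* = A^T. Therefore
A^* =
[[3, 2, -2],
 [1, -2, 0]].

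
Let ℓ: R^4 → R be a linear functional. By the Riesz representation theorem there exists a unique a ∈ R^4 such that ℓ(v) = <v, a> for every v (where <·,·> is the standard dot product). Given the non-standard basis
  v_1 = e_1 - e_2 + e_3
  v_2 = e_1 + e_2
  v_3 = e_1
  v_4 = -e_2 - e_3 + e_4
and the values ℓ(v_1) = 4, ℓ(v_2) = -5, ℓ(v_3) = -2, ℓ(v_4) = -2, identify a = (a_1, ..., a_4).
a = (-2, -3, 3, -2)

Write a = (a_1, ..., a_4) in the standard basis. For each basis vector v_i, ℓ(v_i) = <v_i, a> is a linear equation in the a_j's. Collect the n equations into a matrix system V a = ℓ, where row i of V is v_i (expressed in the standard basis). Since V is invertible (lower-triangular with 1s on the diagonal, up to permutation), solve by back-substitution:
  V =
[[1, -1, 1, 0],
 [1, 1, 0, 0],
 [1, 0, 0, 0],
 [0, -1, -1, 1]]
  V a = (4, -5, -2, -2)
Solving gives a = (-2, -3, 3, -2).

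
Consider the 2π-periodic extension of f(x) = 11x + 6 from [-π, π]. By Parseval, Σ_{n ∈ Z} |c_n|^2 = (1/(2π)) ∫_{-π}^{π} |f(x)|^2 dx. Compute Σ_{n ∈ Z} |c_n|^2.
Σ |c_n|^2 = 121π^2/3 + 36

Expand and integrate term by term over [-π, π]:
  ∫ (11x)^2 dx = 121·(2π^3/3); ∫ 2·11·(6)·x dx = 0 (odd integrand); ∫ 6^2 dx = 36·2π.
So (1/(2π)) ∫_{-π}^{π} (11x + 6)^2 dx = 121π^2/3 + 36 = 121π^2/3 + 36.
Parseval ⇒ Σ |c_n|^2 = 121π^2/3 + 36.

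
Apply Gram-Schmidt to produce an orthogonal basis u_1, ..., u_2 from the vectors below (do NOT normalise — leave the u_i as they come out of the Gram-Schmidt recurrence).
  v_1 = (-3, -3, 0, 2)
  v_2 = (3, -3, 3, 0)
Orthogonal basis:
  u_1 = (-3, -3, 0, 2)
  u_2 = (3, -3, 3, 0)

Apply the Gram-Schmidt recurrence
  u_1 = v_1
  u_i = v_i − Σ_{j<i} ((v_i · u_j) / (u_j · u_j)) · u_j.

Step by step this gives:
  u_1 = (-3, -3, 0, 2)
  u_2 = (3, -3, 3, 0)

Orthogonality check:
  u_2 · u_1 = 0 (should be 0)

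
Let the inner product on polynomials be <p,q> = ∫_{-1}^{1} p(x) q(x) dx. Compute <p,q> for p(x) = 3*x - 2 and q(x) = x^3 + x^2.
<p,q> = -2/15

Expand the product: p(x)·q(x) = 3*x^4 + x^3 - 2*x^2.
∫_{-1}^{1} of each monomial x^k gives [2/(k+1) if k even, 0 if k odd]. Integrating term-by-term (or equivalently evaluating the antiderivative F(x) = 3*x^5/5 + x^4/4 - 2*x^3/3 at the endpoints):
  F(1) − F(−1) = 11/60 − (19/60) = -2/15.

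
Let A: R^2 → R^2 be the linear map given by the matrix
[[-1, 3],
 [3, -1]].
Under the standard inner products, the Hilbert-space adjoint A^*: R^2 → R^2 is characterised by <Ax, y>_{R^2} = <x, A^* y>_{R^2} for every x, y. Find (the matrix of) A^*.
A^* = A^T =
[[-1, 3],
 [3, -1]]

For real matrices with standard dot products, the defining identity <Ax, y> = <x, A^* y> gives (Ax)^T y = x^T (A^*) y, i.e. x^T A^T y = x^T (A^*) y. Since this holds for all x, y, we must have A^* = A^T. Therefore
A^* =
[[-1, 3],
 [3, -1]].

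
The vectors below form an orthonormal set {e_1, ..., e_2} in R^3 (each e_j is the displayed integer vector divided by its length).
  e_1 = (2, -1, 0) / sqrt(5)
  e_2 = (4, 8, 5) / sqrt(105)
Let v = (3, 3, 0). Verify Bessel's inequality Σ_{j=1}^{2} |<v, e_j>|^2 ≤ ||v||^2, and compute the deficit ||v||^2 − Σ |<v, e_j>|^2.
Σ |<v, e_j>|^2 = 99/7; ||v||^2 = 18; deficit = 27/7

Write each e_j = u_j / sqrt(<u_j, u_j>) where u_j is the displayed integer vector. Then <v, e_j> = <v, u_j> / sqrt(<u_j, u_j>), so |<v, e_j>|^2 = <v, u_j>^2 / <u_j, u_j>.
Coefficients: <v, e_1> = 3/sqrt(5), <v, e_2> = 36/sqrt(105).
Square and sum: Σ |<v, e_j>|^2 = 99/7.
Compute ||v||^2 = v·v = 18.
Deficit = 18 − 99/7 = 27/7 ≥ 0, confirming Bessel's inequality. (The deficit equals ||v − Σ <v,e_j> e_j||^2, the squared distance from v to span{e_j}.)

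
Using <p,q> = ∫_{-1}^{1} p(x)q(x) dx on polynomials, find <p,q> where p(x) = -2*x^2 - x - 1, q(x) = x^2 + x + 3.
<p,q> = -182/15

Expand the product: p(x)·q(x) = -2*x^4 - 3*x^3 - 8*x^2 - 4*x - 3.
∫_{-1}^{1} of each monomial x^k gives [2/(k+1) if k even, 0 if k odd]. Integrating term-by-term (or equivalently evaluating the antiderivative F(x) = -2*x^5/5 - 3*x^4/4 - 8*x^3/3 - 2*x^2 - 3*x at the endpoints):
  F(1) − F(−1) = -529/60 − (199/60) = -182/15.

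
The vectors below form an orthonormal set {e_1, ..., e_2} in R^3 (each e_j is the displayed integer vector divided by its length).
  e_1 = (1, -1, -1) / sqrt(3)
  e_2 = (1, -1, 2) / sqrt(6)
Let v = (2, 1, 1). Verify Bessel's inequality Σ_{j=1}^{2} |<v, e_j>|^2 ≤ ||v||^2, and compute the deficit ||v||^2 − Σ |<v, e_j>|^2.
Σ |<v, e_j>|^2 = 3/2; ||v||^2 = 6; deficit = 9/2

Write each e_j = u_j / sqrt(<u_j, u_j>) where u_j is the displayed integer vector. Then <v, e_j> = <v, u_j> / sqrt(<u_j, u_j>), so |<v, e_j>|^2 = <v, u_j>^2 / <u_j, u_j>.
Coefficients: <v, e_1> = 0/sqrt(3), <v, e_2> = 3/sqrt(6).
Square and sum: Σ |<v, e_j>|^2 = 3/2.
Compute ||v||^2 = v·v = 6.
Deficit = 6 − 3/2 = 9/2 ≥ 0, confirming Bessel's inequality. (The deficit equals ||v − Σ <v,e_j> e_j||^2, the squared distance from v to span{e_j}.)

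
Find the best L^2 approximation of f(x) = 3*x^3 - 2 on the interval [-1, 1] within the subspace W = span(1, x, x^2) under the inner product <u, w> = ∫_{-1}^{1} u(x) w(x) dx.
g(x) = 9*x/5 - 2

The best approximation g ∈ W is the orthogonal projection of f onto W. Writing g = a_0 + a_1 x + a_2 x^2, the coefficients solve the normal equations G · a = b where
  G_{ij} = <φ_i, φ_j> and b_i = <f, φ_i>, with φ_0 = 1, φ_1 = x, φ_2 = x^2.
G =
  [2, 0, 2/3]
  [0, 2/3, 0]
  [2/3, 0, 2/5],
b = (-4, 6/5, -4/3).
Solving gives a_0 = -2, a_1 = 9/5, a_2 = 0, so
  g(x) = 9*x/5 - 2.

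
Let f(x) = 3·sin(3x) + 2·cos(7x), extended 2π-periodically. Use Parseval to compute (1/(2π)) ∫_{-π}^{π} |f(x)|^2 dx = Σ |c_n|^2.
Σ |c_n|^2 = 13/2

Expand |f|^2 and use orthogonality of {sin(nx), cos(mx)} on [-π, π]:
  ∫_{-π}^{π} sin(nx)^2 dx = π, ∫ cos(mx)^2 dx = π, and cross terms integrate to 0.
So ∫_{-π}^{π} f(x)^2 dx = 3^2 · π + 2^2 · π = (9 + 4)π.
Divide by 2π: (9 + 4)/2 = 13/2.
By Parseval, this equals Σ |c_n|^2.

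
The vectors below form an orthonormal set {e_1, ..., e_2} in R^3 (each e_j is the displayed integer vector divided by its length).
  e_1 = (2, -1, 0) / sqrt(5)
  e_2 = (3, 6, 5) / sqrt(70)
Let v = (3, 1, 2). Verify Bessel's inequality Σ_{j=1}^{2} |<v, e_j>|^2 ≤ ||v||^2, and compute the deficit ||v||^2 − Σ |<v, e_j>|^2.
Σ |<v, e_j>|^2 = 195/14; ||v||^2 = 14; deficit = 1/14

Write each e_j = u_j / sqrt(<u_j, u_j>) where u_j is the displayed integer vector. Then <v, e_j> = <v, u_j> / sqrt(<u_j, u_j>), so |<v, e_j>|^2 = <v, u_j>^2 / <u_j, u_j>.
Coefficients: <v, e_1> = 5/sqrt(5), <v, e_2> = 25/sqrt(70).
Square and sum: Σ |<v, e_j>|^2 = 195/14.
Compute ||v||^2 = v·v = 14.
Deficit = 14 − 195/14 = 1/14 ≥ 0, confirming Bessel's inequality. (The deficit equals ||v − Σ <v,e_j> e_j||^2, the squared distance from v to span{e_j}.)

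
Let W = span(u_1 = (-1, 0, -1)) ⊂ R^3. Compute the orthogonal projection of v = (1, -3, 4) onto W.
proj_W(v) = (5/2, 0, 5/2)

Set up U = [u_1 | ... | u_1] ∈ R^(3×1). The projector onto W = col(U) is P = U (U^T U)^(-1) U^T.
Compute U^T U =
  [2],
and U^T v = (-5).
Solve U^T U · c = U^T v for the coefficients: c = (-5/2). The projection is proj_W(v) = U c.
Check: (v - proj_W(v)) · u_1 = 0  (should be 0).
Result: proj_W(v) = (5/2, 0, 5/2).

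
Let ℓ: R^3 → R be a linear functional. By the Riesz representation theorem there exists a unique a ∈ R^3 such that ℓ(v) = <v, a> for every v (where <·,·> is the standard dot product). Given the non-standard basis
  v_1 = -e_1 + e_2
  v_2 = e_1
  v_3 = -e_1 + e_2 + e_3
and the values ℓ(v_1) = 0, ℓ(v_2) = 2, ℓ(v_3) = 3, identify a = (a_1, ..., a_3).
a = (2, 2, 3)

Write a = (a_1, ..., a_3) in the standard basis. For each basis vector v_i, ℓ(v_i) = <v_i, a> is a linear equation in the a_j's. Collect the n equations into a matrix system V a = ℓ, where row i of V is v_i (expressed in the standard basis). Since V is invertible (lower-triangular with 1s on the diagonal, up to permutation), solve by back-substitution:
  V =
[[-1, 1, 0],
 [1, 0, 0],
 [-1, 1, 1]]
  V a = (0, 2, 3)
Solving gives a = (2, 2, 3).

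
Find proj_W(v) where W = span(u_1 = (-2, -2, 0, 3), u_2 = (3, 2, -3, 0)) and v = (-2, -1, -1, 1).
proj_W(v) = (-281/274, -143/137, -15/274, 222/137)

Set up U = [u_1 | ... | u_2] ∈ R^(4×2). The projector onto W = col(U) is P = U (U^T U)^(-1) U^T.
Compute U^T U =
  [17, -10]
  [-10, 22],
and U^T v = (9, -5).
Solve U^T U · c = U^T v for the coefficients: c = (74/137, 5/274). The projection is proj_W(v) = U c.
Check: (v - proj_W(v)) · u_1 = 0  (should be 0).
Check: (v - proj_W(v)) · u_2 = 0  (should be 0).
Result: proj_W(v) = (-281/274, -143/137, -15/274, 222/137).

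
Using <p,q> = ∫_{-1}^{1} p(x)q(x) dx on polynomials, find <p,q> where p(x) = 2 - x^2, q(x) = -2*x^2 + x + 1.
<p,q> = 22/15

Expand the product: p(x)·q(x) = 2*x^4 - x^3 - 5*x^2 + 2*x + 2.
∫_{-1}^{1} of each monomial x^k gives [2/(k+1) if k even, 0 if k odd]. Integrating term-by-term (or equivalently evaluating the antiderivative F(x) = 2*x^5/5 - x^4/4 - 5*x^3/3 + x^2 + 2*x at the endpoints):
  F(1) − F(−1) = 89/60 − (1/60) = 22/15.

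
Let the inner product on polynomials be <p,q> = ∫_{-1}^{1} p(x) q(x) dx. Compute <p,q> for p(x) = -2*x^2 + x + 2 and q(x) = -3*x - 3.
<p,q> = -10

Expand the product: p(x)·q(x) = 6*x^3 + 3*x^2 - 9*x - 6.
∫_{-1}^{1} of each monomial x^k gives [2/(k+1) if k even, 0 if k odd]. Integrating term-by-term (or equivalently evaluating the antiderivative F(x) = 3*x^4/2 + x^3 - 9*x^2/2 - 6*x at the endpoints):
  F(1) − F(−1) = -8 − (2) = -10.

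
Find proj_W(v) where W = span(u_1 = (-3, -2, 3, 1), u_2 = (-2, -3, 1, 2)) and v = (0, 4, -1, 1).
proj_W(v) = (29/25, 47/25, -62/125, -159/125)

Set up U = [u_1 | ... | u_2] ∈ R^(4×2). The projector onto W = col(U) is P = U (U^T U)^(-1) U^T.
Compute U^T U =
  [23, 17]
  [17, 18],
and U^T v = (-10, -11).
Solve U^T U · c = U^T v for the coefficients: c = (7/125, -83/125). The projection is proj_W(v) = U c.
Check: (v - proj_W(v)) · u_1 = 0  (should be 0).
Check: (v - proj_W(v)) · u_2 = 0  (should be 0).
Result: proj_W(v) = (29/25, 47/25, -62/125, -159/125).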